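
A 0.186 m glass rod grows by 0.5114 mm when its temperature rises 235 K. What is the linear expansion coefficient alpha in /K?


Rearrange dL = alpha * L0 * dT for alpha:
  alpha = dL / (L0 * dT)
  alpha = (0.5114 / 1000) / (0.186 * 235) = 0.0000117 /K = 1.17 x 10^-5 /K

1.17 x 10^-5 /K


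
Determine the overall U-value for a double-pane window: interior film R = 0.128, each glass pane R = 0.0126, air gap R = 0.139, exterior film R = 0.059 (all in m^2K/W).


Total thermal resistance (series):
  R_total = R_in + R_glass + R_air + R_glass + R_out
  R_total = 0.128 + 0.0126 + 0.139 + 0.0126 + 0.059 = 0.3512 m^2K/W
U-value = 1 / R_total = 1 / 0.3512 = 2.847 W/m^2K

2.847 W/m^2K


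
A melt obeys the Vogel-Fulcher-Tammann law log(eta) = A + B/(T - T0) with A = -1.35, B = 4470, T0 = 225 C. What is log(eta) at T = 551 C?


VFT equation: log(eta) = A + B / (T - T0)
  T - T0 = 551 - 225 = 326
  B / (T - T0) = 4470 / 326 = 13.712
  log(eta) = -1.35 + 13.712 = 12.362

12.362


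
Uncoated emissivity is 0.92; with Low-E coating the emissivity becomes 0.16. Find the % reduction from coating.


Percentage reduction = (1 - coated/uncoated) * 100
  Ratio = 0.16 / 0.92 = 0.1739
  Reduction = (1 - 0.1739) * 100 = 82.6%

82.6%


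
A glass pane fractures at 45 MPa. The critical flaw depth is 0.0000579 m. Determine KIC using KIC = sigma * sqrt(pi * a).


Fracture toughness: KIC = sigma * sqrt(pi * a)
  pi * a = pi * 0.0000579 = 0.000181898
  sqrt(pi * a) = 0.013487
  KIC = 45 * 0.013487 = 0.607 MPa*sqrt(m)

0.607 MPa*sqrt(m)


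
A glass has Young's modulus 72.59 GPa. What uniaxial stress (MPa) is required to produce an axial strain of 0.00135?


Rearrange E = sigma / epsilon:
  sigma = E * epsilon
  E (MPa) = 72.59 * 1000 = 72590
  sigma = 72590 * 0.00135 = 98.0 MPa

98.0 MPa


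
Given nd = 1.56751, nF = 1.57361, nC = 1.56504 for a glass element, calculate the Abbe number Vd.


Abbe number formula: Vd = (nd - 1) / (nF - nC)
  nd - 1 = 1.56751 - 1 = 0.56751
  nF - nC = 1.57361 - 1.56504 = 0.00857
  Vd = 0.56751 / 0.00857 = 66.22

66.22


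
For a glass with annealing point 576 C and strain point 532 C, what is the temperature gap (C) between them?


Gap = T_anneal - T_strain:
  gap = 576 - 532 = 44 C

44 C


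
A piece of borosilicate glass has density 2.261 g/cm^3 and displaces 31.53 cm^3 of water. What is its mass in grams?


Rearrange rho = m / V:
  m = rho * V
  m = 2.261 * 31.53 = 71.289 g

71.289 g


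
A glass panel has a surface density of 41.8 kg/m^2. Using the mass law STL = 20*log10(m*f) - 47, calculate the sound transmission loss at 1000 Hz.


Mass law: STL = 20 * log10(m * f) - 47
  m * f = 41.8 * 1000 = 41800
  log10(41800) = 4.62118
  STL = 20 * 4.62118 - 47 = 92.4236 - 47 = 45.4 dB

45.4 dB


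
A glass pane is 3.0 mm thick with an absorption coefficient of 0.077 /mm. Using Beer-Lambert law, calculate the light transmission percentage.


Beer-Lambert law: T = exp(-alpha * thickness)
  exponent = -0.077 * 3.0 = -0.231
  T = exp(-0.231) = 0.7937
  Percentage = 0.7937 * 100 = 79.37%

79.37%


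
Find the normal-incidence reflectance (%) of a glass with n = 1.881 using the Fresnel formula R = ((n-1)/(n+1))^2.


Fresnel reflectance at normal incidence:
  R = ((n - 1)/(n + 1))^2
  (n - 1)/(n + 1) = (1.881 - 1)/(1.881 + 1) = 0.305797
  R = 0.305797^2 = 0.0935118
  R(%) = 0.0935118 * 100 = 9.351%

9.351%


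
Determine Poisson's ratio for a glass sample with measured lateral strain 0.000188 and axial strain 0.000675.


Poisson's ratio: nu = lateral strain / axial strain
  nu = 0.000188 / 0.000675 = 0.2785

0.2785


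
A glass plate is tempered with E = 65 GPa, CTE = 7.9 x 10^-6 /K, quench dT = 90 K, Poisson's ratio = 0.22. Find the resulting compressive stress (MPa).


Tempering stress: sigma = E * alpha * dT / (1 - nu)
  E (MPa) = 65 * 1000 = 65000
  Numerator = 65000 * (7.9 x 10^-6) * 90 = 46.215
  Denominator = 1 - 0.22 = 0.78
  sigma = 46.215 / 0.78 = 59.2 MPa

59.2 MPa


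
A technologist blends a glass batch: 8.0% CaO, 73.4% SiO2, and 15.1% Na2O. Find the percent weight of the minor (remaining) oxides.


Sum the three major oxides:
  SiO2 + Na2O + CaO = 73.4 + 15.1 + 8.0 = 96.5%
Subtract from 100%:
  Others = 100 - 96.5 = 3.5%

3.5%


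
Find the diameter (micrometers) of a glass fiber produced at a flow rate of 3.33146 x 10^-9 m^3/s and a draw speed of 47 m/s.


Cross-sectional area from continuity:
  A = Q / v = 3.33146 x 10^-9 / 47 = 7.088213 x 10^-11 m^2
Diameter from circular cross-section:
  d = sqrt(4A / pi) * 10^6 (m -> um)
  d = sqrt(4 * 7.088213 x 10^-11 / pi) * 10^6 = 9.5 um

9.5 um


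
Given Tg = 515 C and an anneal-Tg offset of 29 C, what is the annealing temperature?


The annealing temperature is Tg plus the offset:
  T_anneal = 515 + 29 = 544 C

544 C


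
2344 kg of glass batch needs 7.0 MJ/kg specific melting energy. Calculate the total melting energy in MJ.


Total energy = mass * specific energy
  E = 2344 * 7.0 = 16408 MJ

16408 MJ


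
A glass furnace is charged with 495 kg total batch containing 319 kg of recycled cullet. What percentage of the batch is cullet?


Cullet ratio = (cullet mass / total batch mass) * 100
  Ratio = 319 / 495 * 100 = 64.44%

64.44%


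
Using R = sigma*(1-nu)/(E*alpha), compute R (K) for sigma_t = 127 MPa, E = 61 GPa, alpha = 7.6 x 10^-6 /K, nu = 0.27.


Thermal shock resistance: R = sigma * (1 - nu) / (E * alpha)
  Numerator = 127 * (1 - 0.27) = 92.71
  Denominator = 61 * 1000 * (7.6 x 10^-6) = 0.4636
  R = 92.71 / 0.4636 = 200.0 K

200.0 K


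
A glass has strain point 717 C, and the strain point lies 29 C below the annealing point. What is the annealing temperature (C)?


T_anneal = T_strain + gap:
  T_anneal = 717 + 29 = 746 C

746 C


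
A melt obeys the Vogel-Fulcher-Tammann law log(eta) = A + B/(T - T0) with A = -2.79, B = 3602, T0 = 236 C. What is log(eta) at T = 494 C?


VFT equation: log(eta) = A + B / (T - T0)
  T - T0 = 494 - 236 = 258
  B / (T - T0) = 3602 / 258 = 13.961
  log(eta) = -2.79 + 13.961 = 11.171

11.171


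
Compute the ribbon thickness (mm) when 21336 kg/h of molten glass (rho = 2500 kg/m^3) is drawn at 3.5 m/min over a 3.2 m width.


Ribbon cross-section from mass balance:
  Volume rate = throughput / density = 21336 / 2500 = 8.5344 m^3/h
  thickness = volume rate / (speed * 60 * width), i.e.
  thickness = throughput / (60 * speed * width * density) * 1000
  thickness = 21336 / (60 * 3.5 * 3.2 * 2500) * 1000 = 12.7 mm

12.7 mm


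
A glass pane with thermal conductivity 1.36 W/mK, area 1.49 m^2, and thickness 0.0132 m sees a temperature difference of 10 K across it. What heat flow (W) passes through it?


Fourier's law: Q = k * A * dT / t
  Q = 1.36 * 1.49 * 10 / 0.0132
  Q = 20.264 / 0.0132 = 1535.2 W

1535.2 W


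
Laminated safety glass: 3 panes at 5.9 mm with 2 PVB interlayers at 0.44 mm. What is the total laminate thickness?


Total thickness = glass contribution + PVB contribution
  Glass: 3 * 5.9 = 17.7 mm
  PVB: 2 * 0.44 = 0.88 mm
  Total = 17.7 + 0.88 = 18.58 mm

18.58 mm


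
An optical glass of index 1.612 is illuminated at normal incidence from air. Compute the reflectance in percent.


Fresnel reflectance at normal incidence:
  R = ((n - 1)/(n + 1))^2
  (n - 1)/(n + 1) = (1.612 - 1)/(1.612 + 1) = 0.234303
  R = 0.234303^2 = 0.0548979
  R(%) = 0.0548979 * 100 = 5.49%

5.49%


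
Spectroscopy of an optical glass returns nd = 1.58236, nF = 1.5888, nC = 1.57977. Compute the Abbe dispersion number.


Abbe number formula: Vd = (nd - 1) / (nF - nC)
  nd - 1 = 1.58236 - 1 = 0.58236
  nF - nC = 1.5888 - 1.57977 = 0.00903
  Vd = 0.58236 / 0.00903 = 64.49

64.49


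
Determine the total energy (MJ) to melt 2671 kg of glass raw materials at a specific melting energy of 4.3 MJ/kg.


Total energy = mass * specific energy
  E = 2671 * 4.3 = 11485.3 MJ

11485.3 MJ


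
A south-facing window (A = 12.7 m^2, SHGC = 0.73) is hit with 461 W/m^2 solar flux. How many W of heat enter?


Solar heat gain: Q = Area * SHGC * Irradiance
  Q = 12.7 * 0.73 * 461 = 4273.9 W

4273.9 W


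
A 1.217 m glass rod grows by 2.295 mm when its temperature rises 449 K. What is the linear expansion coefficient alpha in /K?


Rearrange dL = alpha * L0 * dT for alpha:
  alpha = dL / (L0 * dT)
  alpha = (2.295 / 1000) / (1.217 * 449) = 0.0000042 /K = 4.2 x 10^-6 /K

4.2 x 10^-6 /K


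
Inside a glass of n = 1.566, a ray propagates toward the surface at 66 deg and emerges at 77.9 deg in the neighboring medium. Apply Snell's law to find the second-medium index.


Apply Snell's law: n1 * sin(theta1) = n2 * sin(theta2)
  n2 = n1 * sin(theta1) / sin(theta2)
  sin(66) = 0.913545
  sin(77.9) = 0.977783
  n2 = 1.566 * 0.913545 / 0.977783 = 1.4631

1.4631


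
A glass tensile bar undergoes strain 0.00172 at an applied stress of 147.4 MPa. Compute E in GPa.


Young's modulus: E = stress / strain
  E = 147.4 MPa / 0.00172 = 85697.67 MPa
Convert to GPa: 85697.67 / 1000 = 85.7 GPa

85.7 GPa


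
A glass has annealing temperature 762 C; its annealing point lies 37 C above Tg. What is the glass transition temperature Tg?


Rearrange T_anneal = Tg + offset for Tg:
  Tg = T_anneal - offset = 762 - 37 = 725 C

725 C


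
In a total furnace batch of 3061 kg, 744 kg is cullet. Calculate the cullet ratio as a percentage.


Cullet ratio = (cullet mass / total batch mass) * 100
  Ratio = 744 / 3061 * 100 = 24.31%

24.31%


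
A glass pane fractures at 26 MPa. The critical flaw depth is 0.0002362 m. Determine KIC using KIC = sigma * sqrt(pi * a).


Fracture toughness: KIC = sigma * sqrt(pi * a)
  pi * a = pi * 0.0002362 = 0.000742044
  sqrt(pi * a) = 0.02724
  KIC = 26 * 0.02724 = 0.708 MPa*sqrt(m)

0.708 MPa*sqrt(m)


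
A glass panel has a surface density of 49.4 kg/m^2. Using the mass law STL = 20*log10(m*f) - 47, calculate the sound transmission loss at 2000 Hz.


Mass law: STL = 20 * log10(m * f) - 47
  m * f = 49.4 * 2000 = 98800
  log10(98800) = 4.99476
  STL = 20 * 4.99476 - 47 = 99.8952 - 47 = 52.9 dB

52.9 dB


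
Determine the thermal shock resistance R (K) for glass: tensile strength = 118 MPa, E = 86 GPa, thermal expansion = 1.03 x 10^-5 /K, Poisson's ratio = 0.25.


Thermal shock resistance: R = sigma * (1 - nu) / (E * alpha)
  Numerator = 118 * (1 - 0.25) = 88.5
  Denominator = 86 * 1000 * (1.03 x 10^-5) = 0.8858
  R = 88.5 / 0.8858 = 99.9 K

99.9 K


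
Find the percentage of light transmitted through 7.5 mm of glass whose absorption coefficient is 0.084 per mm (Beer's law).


Beer-Lambert law: T = exp(-alpha * thickness)
  exponent = -0.084 * 7.5 = -0.63
  T = exp(-0.63) = 0.5326
  Percentage = 0.5326 * 100 = 53.26%

53.26%


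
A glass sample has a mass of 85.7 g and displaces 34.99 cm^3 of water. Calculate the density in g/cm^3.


Use the definition of density:
  rho = mass / volume
  rho = 85.7 / 34.99 = 2.449 g/cm^3

2.449 g/cm^3


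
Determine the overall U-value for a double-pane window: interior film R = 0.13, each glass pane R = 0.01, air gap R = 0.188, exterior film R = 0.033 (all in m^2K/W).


Total thermal resistance (series):
  R_total = R_in + R_glass + R_air + R_glass + R_out
  R_total = 0.13 + 0.01 + 0.188 + 0.01 + 0.033 = 0.371 m^2K/W
U-value = 1 / R_total = 1 / 0.371 = 2.695 W/m^2K

2.695 W/m^2K


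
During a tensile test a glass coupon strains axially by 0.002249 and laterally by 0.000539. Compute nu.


Poisson's ratio: nu = lateral strain / axial strain
  nu = 0.000539 / 0.002249 = 0.2397

0.2397


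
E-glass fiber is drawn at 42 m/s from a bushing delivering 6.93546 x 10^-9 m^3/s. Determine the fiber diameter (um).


Cross-sectional area from continuity:
  A = Q / v = 6.93546 x 10^-9 / 42 = 1.6513 x 10^-10 m^2
Diameter from circular cross-section:
  d = sqrt(4A / pi) * 10^6 (m -> um)
  d = sqrt(4 * 1.6513 x 10^-10 / pi) * 10^6 = 14.5 um

14.5 um


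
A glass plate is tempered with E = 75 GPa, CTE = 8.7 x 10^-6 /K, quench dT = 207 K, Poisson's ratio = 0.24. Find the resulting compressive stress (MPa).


Tempering stress: sigma = E * alpha * dT / (1 - nu)
  E (MPa) = 75 * 1000 = 75000
  Numerator = 75000 * (8.7 x 10^-6) * 207 = 135.0675
  Denominator = 1 - 0.24 = 0.76
  sigma = 135.0675 / 0.76 = 177.7 MPa

177.7 MPa


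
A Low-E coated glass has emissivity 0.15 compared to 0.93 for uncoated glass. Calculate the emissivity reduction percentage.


Percentage reduction = (1 - coated/uncoated) * 100
  Ratio = 0.15 / 0.93 = 0.1613
  Reduction = (1 - 0.1613) * 100 = 83.9%

83.9%


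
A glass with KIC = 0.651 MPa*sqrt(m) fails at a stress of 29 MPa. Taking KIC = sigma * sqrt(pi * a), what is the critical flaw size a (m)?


Rearrange KIC = sigma * sqrt(pi * a):
  sqrt(pi * a) = KIC / sigma
  sqrt(pi * a) = 0.651 / 29 = 0.022448
  a = (KIC / sigma)^2 / pi
  a = 0.022448^2 / pi = 0.0001604 m

0.0001604 m


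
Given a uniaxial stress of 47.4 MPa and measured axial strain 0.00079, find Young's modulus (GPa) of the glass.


Young's modulus: E = stress / strain
  E = 47.4 MPa / 0.00079 = 60000 MPa
Convert to GPa: 60000 / 1000 = 60.0 GPa

60.0 GPa


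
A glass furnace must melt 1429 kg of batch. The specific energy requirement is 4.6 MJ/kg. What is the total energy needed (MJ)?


Total energy = mass * specific energy
  E = 1429 * 4.6 = 6573.4 MJ

6573.4 MJ


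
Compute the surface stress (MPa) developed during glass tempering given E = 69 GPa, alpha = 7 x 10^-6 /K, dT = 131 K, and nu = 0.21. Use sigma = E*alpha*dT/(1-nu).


Tempering stress: sigma = E * alpha * dT / (1 - nu)
  E (MPa) = 69 * 1000 = 69000
  Numerator = 69000 * (7 x 10^-6) * 131 = 63.273
  Denominator = 1 - 0.21 = 0.79
  sigma = 63.273 / 0.79 = 80.1 MPa

80.1 MPa


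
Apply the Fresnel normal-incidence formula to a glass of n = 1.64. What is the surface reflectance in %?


Fresnel reflectance at normal incidence:
  R = ((n - 1)/(n + 1))^2
  (n - 1)/(n + 1) = (1.64 - 1)/(1.64 + 1) = 0.242424
  R = 0.242424^2 = 0.0587694
  R(%) = 0.0587694 * 100 = 5.877%

5.877%


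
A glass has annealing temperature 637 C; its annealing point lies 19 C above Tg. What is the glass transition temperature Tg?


Rearrange T_anneal = Tg + offset for Tg:
  Tg = T_anneal - offset = 637 - 19 = 618 C

618 C


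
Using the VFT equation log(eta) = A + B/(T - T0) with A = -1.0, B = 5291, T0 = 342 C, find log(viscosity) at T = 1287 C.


VFT equation: log(eta) = A + B / (T - T0)
  T - T0 = 1287 - 342 = 945
  B / (T - T0) = 5291 / 945 = 5.599
  log(eta) = -1.0 + 5.599 = 4.599

4.599


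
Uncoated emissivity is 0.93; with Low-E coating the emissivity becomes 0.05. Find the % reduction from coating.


Percentage reduction = (1 - coated/uncoated) * 100
  Ratio = 0.05 / 0.93 = 0.0538
  Reduction = (1 - 0.0538) * 100 = 94.6%

94.6%


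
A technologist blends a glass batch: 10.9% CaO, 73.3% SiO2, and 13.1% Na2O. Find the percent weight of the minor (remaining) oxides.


Sum the three major oxides:
  SiO2 + Na2O + CaO = 73.3 + 13.1 + 10.9 = 97.3%
Subtract from 100%:
  Others = 100 - 97.3 = 2.7%

2.7%


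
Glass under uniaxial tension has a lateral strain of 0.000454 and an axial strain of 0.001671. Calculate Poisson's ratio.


Poisson's ratio: nu = lateral strain / axial strain
  nu = 0.000454 / 0.001671 = 0.2717

0.2717


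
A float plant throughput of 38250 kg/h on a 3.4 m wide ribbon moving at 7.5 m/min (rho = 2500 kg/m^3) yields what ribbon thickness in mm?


Ribbon cross-section from mass balance:
  Volume rate = throughput / density = 38250 / 2500 = 15.3 m^3/h
  thickness = volume rate / (speed * 60 * width), i.e.
  thickness = throughput / (60 * speed * width * density) * 1000
  thickness = 38250 / (60 * 7.5 * 3.4 * 2500) * 1000 = 10.0 mm

10.0 mm


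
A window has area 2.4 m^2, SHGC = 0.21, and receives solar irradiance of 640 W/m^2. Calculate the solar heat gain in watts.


Solar heat gain: Q = Area * SHGC * Irradiance
  Q = 2.4 * 0.21 * 640 = 322.6 W

322.6 W


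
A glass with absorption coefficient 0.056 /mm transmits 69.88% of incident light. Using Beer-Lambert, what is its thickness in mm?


Rearrange T = exp(-alpha * thickness):
  thickness = -ln(T) / alpha
  T = 69.88/100 = 0.6988
  ln(T) = -0.35839
  -ln(T) = 0.35839
  thickness = 0.35839 / 0.056 = 6.4 mm

6.4 mm


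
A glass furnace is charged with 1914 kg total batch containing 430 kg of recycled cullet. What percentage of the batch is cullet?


Cullet ratio = (cullet mass / total batch mass) * 100
  Ratio = 430 / 1914 * 100 = 22.47%

22.47%


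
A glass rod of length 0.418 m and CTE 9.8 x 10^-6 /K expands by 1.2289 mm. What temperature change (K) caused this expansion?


Rearrange dL = alpha * L0 * dT for dT:
  dT = dL / (alpha * L0)
  dL (m) = 1.2289 / 1000 = 0.0012289
  dT = 0.0012289 / ((9.8 x 10^-6) * 0.418) = 300.0 K

300.0 K


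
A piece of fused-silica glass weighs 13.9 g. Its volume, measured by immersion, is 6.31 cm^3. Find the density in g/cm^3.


Use the definition of density:
  rho = mass / volume
  rho = 13.9 / 6.31 = 2.203 g/cm^3

2.203 g/cm^3


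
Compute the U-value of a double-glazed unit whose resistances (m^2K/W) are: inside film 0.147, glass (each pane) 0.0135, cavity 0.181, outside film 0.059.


Total thermal resistance (series):
  R_total = R_in + R_glass + R_air + R_glass + R_out
  R_total = 0.147 + 0.0135 + 0.181 + 0.0135 + 0.059 = 0.414 m^2K/W
U-value = 1 / R_total = 1 / 0.414 = 2.415 W/m^2K

2.415 W/m^2K


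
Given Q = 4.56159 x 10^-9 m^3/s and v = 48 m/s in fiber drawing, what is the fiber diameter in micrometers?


Cross-sectional area from continuity:
  A = Q / v = 4.56159 x 10^-9 / 48 = 9.503312 x 10^-11 m^2
Diameter from circular cross-section:
  d = sqrt(4A / pi) * 10^6 (m -> um)
  d = sqrt(4 * 9.503312 x 10^-11 / pi) * 10^6 = 11.0 um

11.0 um


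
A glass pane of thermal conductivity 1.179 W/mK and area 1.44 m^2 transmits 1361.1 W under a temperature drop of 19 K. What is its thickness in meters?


Fourier's law: t = k * A * dT / Q
  t = 1.179 * 1.44 * 19 / 1361.1
  t = 32.25744 / 1361.1 = 0.0237 m

0.0237 m


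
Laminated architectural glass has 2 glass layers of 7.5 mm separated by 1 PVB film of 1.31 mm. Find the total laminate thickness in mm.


Total thickness = glass contribution + PVB contribution
  Glass: 2 * 7.5 = 15.0 mm
  PVB: 1 * 1.31 = 1.31 mm
  Total = 15.0 + 1.31 = 16.31 mm

16.31 mm


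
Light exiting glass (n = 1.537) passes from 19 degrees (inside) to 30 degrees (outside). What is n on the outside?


Apply Snell's law: n1 * sin(theta1) = n2 * sin(theta2)
  n2 = n1 * sin(theta1) / sin(theta2)
  sin(19) = 0.325568
  sin(30) = 0.5
  n2 = 1.537 * 0.325568 / 0.5 = 1.0008

1.0008


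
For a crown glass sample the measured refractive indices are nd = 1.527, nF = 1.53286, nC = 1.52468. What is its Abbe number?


Abbe number formula: Vd = (nd - 1) / (nF - nC)
  nd - 1 = 1.527 - 1 = 0.527
  nF - nC = 1.53286 - 1.52468 = 0.00818
  Vd = 0.527 / 0.00818 = 64.43

64.43


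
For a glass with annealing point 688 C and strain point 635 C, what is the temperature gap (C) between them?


Gap = T_anneal - T_strain:
  gap = 688 - 635 = 53 C

53 C


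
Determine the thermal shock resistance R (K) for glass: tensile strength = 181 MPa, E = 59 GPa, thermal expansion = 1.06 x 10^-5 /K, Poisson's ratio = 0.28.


Thermal shock resistance: R = sigma * (1 - nu) / (E * alpha)
  Numerator = 181 * (1 - 0.28) = 130.32
  Denominator = 59 * 1000 * (1.06 x 10^-5) = 0.6254
  R = 130.32 / 0.6254 = 208.4 K

208.4 K


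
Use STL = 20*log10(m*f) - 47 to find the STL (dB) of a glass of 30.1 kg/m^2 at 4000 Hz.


Mass law: STL = 20 * log10(m * f) - 47
  m * f = 30.1 * 4000 = 120400
  log10(120400) = 5.08063
  STL = 20 * 5.08063 - 47 = 101.6126 - 47 = 54.6 dB

54.6 dB


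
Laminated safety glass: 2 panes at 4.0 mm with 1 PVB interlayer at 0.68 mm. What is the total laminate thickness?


Total thickness = glass contribution + PVB contribution
  Glass: 2 * 4.0 = 8.0 mm
  PVB: 1 * 0.68 = 0.68 mm
  Total = 8.0 + 0.68 = 8.68 mm

8.68 mm


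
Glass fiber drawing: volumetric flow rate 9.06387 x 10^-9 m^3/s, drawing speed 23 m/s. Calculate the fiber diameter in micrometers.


Cross-sectional area from continuity:
  A = Q / v = 9.06387 x 10^-9 / 23 = 3.940813 x 10^-10 m^2
Diameter from circular cross-section:
  d = sqrt(4A / pi) * 10^6 (m -> um)
  d = sqrt(4 * 3.940813 x 10^-10 / pi) * 10^6 = 22.4 um

22.4 um


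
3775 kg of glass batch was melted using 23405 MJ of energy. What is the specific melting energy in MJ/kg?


Rearrange E = m * s for s:
  s = E / m
  s = 23405 / 3775 = 6.2 MJ/kg

6.2 MJ/kg


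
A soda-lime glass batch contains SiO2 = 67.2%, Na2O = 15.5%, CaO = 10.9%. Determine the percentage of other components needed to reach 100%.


Sum the three major oxides:
  SiO2 + Na2O + CaO = 67.2 + 15.5 + 10.9 = 93.6%
Subtract from 100%:
  Others = 100 - 93.6 = 6.4%

6.4%


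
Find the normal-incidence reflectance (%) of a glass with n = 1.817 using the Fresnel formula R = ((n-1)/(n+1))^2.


Fresnel reflectance at normal incidence:
  R = ((n - 1)/(n + 1))^2
  (n - 1)/(n + 1) = (1.817 - 1)/(1.817 + 1) = 0.290025
  R = 0.290025^2 = 0.0841145
  R(%) = 0.0841145 * 100 = 8.411%

8.411%


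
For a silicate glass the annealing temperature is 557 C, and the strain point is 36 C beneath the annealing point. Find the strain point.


Strain point = annealing point - difference:
  T_strain = 557 - 36 = 521 C

521 C


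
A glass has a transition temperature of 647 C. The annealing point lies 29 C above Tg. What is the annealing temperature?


The annealing temperature is Tg plus the offset:
  T_anneal = 647 + 29 = 676 C

676 C


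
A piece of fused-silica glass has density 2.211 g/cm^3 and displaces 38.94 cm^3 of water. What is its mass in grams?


Rearrange rho = m / V:
  m = rho * V
  m = 2.211 * 38.94 = 86.096 g

86.096 g


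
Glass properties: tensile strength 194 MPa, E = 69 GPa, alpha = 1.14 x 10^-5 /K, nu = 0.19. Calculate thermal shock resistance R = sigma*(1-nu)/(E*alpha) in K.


Thermal shock resistance: R = sigma * (1 - nu) / (E * alpha)
  Numerator = 194 * (1 - 0.19) = 157.14
  Denominator = 69 * 1000 * (1.14 x 10^-5) = 0.7866
  R = 157.14 / 0.7866 = 199.8 K

199.8 K


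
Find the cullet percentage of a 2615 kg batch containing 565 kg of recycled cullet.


Cullet ratio = (cullet mass / total batch mass) * 100
  Ratio = 565 / 2615 * 100 = 21.61%

21.61%


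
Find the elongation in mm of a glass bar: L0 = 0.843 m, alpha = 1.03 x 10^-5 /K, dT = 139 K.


Thermal expansion formula: dL = alpha * L0 * dT
  dL = (1.03 x 10^-5) * 0.843 * 139 = 0.00120692 m
Convert to mm: 0.00120692 * 1000 = 1.2069 mm

1.2069 mm


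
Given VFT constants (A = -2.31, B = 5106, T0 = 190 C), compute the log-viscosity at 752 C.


VFT equation: log(eta) = A + B / (T - T0)
  T - T0 = 752 - 190 = 562
  B / (T - T0) = 5106 / 562 = 9.085
  log(eta) = -2.31 + 9.085 = 6.775

6.775


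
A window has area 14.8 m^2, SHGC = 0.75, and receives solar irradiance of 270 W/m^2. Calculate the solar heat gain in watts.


Solar heat gain: Q = Area * SHGC * Irradiance
  Q = 14.8 * 0.75 * 270 = 2997 W

2997 W


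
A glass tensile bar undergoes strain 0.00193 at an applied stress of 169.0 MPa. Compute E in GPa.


Young's modulus: E = stress / strain
  E = 169.0 MPa / 0.00193 = 87564.77 MPa
Convert to GPa: 87564.77 / 1000 = 87.56 GPa

87.56 GPa


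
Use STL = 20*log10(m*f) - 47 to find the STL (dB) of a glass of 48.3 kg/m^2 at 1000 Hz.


Mass law: STL = 20 * log10(m * f) - 47
  m * f = 48.3 * 1000 = 48300
  log10(48300) = 4.68395
  STL = 20 * 4.68395 - 47 = 93.679 - 47 = 46.7 dB

46.7 dB


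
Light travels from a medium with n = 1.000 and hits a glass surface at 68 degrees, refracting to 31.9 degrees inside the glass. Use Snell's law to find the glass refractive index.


Apply Snell's law: n1 * sin(theta1) = n2 * sin(theta2)
  n2 = n1 * sin(theta1) / sin(theta2)
  sin(68) = 0.927184
  sin(31.9) = 0.528438
  n2 = 1.000 * 0.927184 / 0.528438 = 1.7546

1.7546


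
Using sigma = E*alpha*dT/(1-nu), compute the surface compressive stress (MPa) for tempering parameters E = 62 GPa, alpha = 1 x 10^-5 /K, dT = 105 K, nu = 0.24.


Tempering stress: sigma = E * alpha * dT / (1 - nu)
  E (MPa) = 62 * 1000 = 62000
  Numerator = 62000 * (1 x 10^-5) * 105 = 65.1
  Denominator = 1 - 0.24 = 0.76
  sigma = 65.1 / 0.76 = 85.7 MPa

85.7 MPa


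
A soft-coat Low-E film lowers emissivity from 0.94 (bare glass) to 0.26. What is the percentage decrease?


Percentage reduction = (1 - coated/uncoated) * 100
  Ratio = 0.26 / 0.94 = 0.2766
  Reduction = (1 - 0.2766) * 100 = 72.3%

72.3%


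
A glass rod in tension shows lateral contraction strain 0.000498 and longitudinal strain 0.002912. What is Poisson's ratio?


Poisson's ratio: nu = lateral strain / axial strain
  nu = 0.000498 / 0.002912 = 0.171

0.171


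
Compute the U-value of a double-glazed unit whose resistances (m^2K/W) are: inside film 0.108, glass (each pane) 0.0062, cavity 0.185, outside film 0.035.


Total thermal resistance (series):
  R_total = R_in + R_glass + R_air + R_glass + R_out
  R_total = 0.108 + 0.0062 + 0.185 + 0.0062 + 0.035 = 0.3404 m^2K/W
U-value = 1 / R_total = 1 / 0.3404 = 2.938 W/m^2K

2.938 W/m^2K


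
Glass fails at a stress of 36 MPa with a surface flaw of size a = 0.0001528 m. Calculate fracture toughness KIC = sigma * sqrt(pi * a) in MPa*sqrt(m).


Fracture toughness: KIC = sigma * sqrt(pi * a)
  pi * a = pi * 0.0001528 = 0.000480035
  sqrt(pi * a) = 0.02191
  KIC = 36 * 0.02191 = 0.789 MPa*sqrt(m)

0.789 MPa*sqrt(m)


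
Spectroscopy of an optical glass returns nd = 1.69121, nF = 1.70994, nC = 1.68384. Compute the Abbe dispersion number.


Abbe number formula: Vd = (nd - 1) / (nF - nC)
  nd - 1 = 1.69121 - 1 = 0.69121
  nF - nC = 1.70994 - 1.68384 = 0.0261
  Vd = 0.69121 / 0.0261 = 26.48

26.48


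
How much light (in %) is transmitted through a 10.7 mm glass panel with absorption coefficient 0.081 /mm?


Beer-Lambert law: T = exp(-alpha * thickness)
  exponent = -0.081 * 10.7 = -0.8667
  T = exp(-0.8667) = 0.4203
  Percentage = 0.4203 * 100 = 42.03%

42.03%


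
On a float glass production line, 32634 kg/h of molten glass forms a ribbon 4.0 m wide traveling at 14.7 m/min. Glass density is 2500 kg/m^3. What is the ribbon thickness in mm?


Ribbon cross-section from mass balance:
  Volume rate = throughput / density = 32634 / 2500 = 13.0536 m^3/h
  thickness = volume rate / (speed * 60 * width), i.e.
  thickness = throughput / (60 * speed * width * density) * 1000
  thickness = 32634 / (60 * 14.7 * 4.0 * 2500) * 1000 = 3.7 mm

3.7 mm


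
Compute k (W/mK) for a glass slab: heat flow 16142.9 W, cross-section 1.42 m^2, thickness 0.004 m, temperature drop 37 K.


Fourier's law rearranged: k = Q * t / (A * dT)
  Numerator = 16142.9 * 0.004 = 64.5716
  Denominator = 1.42 * 37 = 52.54
  k = 64.5716 / 52.54 = 1.229 W/mK

1.229 W/mK


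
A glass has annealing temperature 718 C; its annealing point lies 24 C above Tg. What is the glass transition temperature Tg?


Rearrange T_anneal = Tg + offset for Tg:
  Tg = T_anneal - offset = 718 - 24 = 694 C

694 C


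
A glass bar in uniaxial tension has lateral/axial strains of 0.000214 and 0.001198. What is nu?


Poisson's ratio: nu = lateral strain / axial strain
  nu = 0.000214 / 0.001198 = 0.1786

0.1786


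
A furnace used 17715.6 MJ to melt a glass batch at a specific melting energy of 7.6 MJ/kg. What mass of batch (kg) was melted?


Rearrange E = m * s for m:
  m = E / s
  m = 17715.6 / 7.6 = 2331.0 kg

2331.0 kg


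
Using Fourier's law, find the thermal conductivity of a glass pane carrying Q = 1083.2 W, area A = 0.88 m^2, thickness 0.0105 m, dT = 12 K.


Fourier's law rearranged: k = Q * t / (A * dT)
  Numerator = 1083.2 * 0.0105 = 11.3736
  Denominator = 0.88 * 12 = 10.56
  k = 11.3736 / 10.56 = 1.077 W/mK

1.077 W/mK


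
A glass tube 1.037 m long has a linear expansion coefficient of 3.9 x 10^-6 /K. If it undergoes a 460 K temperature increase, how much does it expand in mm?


Thermal expansion formula: dL = alpha * L0 * dT
  dL = (3.9 x 10^-6) * 1.037 * 460 = 0.00186038 m
Convert to mm: 0.00186038 * 1000 = 1.8604 mm

1.8604 mm


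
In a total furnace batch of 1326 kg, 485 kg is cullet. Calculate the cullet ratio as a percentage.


Cullet ratio = (cullet mass / total batch mass) * 100
  Ratio = 485 / 1326 * 100 = 36.58%

36.58%


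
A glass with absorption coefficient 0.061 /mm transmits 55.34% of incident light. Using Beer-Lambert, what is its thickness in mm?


Rearrange T = exp(-alpha * thickness):
  thickness = -ln(T) / alpha
  T = 55.34/100 = 0.5534
  ln(T) = -0.59167
  -ln(T) = 0.59167
  thickness = 0.59167 / 0.061 = 9.7 mm

9.7 mm


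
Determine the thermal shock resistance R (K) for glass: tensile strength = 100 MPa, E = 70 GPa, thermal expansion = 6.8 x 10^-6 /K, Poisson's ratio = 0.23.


Thermal shock resistance: R = sigma * (1 - nu) / (E * alpha)
  Numerator = 100 * (1 - 0.23) = 77.0
  Denominator = 70 * 1000 * (6.8 x 10^-6) = 0.476
  R = 77.0 / 0.476 = 161.8 K

161.8 K


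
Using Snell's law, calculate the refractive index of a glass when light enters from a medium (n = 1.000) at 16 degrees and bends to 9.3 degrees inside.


Apply Snell's law: n1 * sin(theta1) = n2 * sin(theta2)
  n2 = n1 * sin(theta1) / sin(theta2)
  sin(16) = 0.275637
  sin(9.3) = 0.161604
  n2 = 1.000 * 0.275637 / 0.161604 = 1.7056

1.7056


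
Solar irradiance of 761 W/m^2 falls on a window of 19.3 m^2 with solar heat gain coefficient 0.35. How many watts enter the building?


Solar heat gain: Q = Area * SHGC * Irradiance
  Q = 19.3 * 0.35 * 761 = 5140.6 W

5140.6 W


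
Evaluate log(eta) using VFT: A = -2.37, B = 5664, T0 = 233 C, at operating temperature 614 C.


VFT equation: log(eta) = A + B / (T - T0)
  T - T0 = 614 - 233 = 381
  B / (T - T0) = 5664 / 381 = 14.866
  log(eta) = -2.37 + 14.866 = 12.496

12.496


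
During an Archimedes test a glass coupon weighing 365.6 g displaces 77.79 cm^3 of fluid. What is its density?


Use the definition of density:
  rho = mass / volume
  rho = 365.6 / 77.79 = 4.7 g/cm^3

4.7 g/cm^3


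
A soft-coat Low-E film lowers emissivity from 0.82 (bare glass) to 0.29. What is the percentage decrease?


Percentage reduction = (1 - coated/uncoated) * 100
  Ratio = 0.29 / 0.82 = 0.3537
  Reduction = (1 - 0.3537) * 100 = 64.6%

64.6%


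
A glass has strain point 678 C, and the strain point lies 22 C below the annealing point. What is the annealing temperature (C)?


T_anneal = T_strain + gap:
  T_anneal = 678 + 22 = 700 C

700 C


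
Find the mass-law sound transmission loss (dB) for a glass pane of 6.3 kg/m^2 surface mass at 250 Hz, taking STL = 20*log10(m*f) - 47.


Mass law: STL = 20 * log10(m * f) - 47
  m * f = 6.3 * 250 = 1575
  log10(1575) = 3.19728
  STL = 20 * 3.19728 - 47 = 63.9456 - 47 = 16.9 dB

16.9 dB


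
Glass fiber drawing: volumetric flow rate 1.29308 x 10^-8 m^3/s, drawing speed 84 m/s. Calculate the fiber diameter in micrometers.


Cross-sectional area from continuity:
  A = Q / v = 1.29308 x 10^-8 / 84 = 1.539381 x 10^-10 m^2
Diameter from circular cross-section:
  d = sqrt(4A / pi) * 10^6 (m -> um)
  d = sqrt(4 * 1.539381 x 10^-10 / pi) * 10^6 = 14.0 um

14.0 um


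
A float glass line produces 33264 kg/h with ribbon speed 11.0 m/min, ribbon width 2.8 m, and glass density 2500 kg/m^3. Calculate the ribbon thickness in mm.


Ribbon cross-section from mass balance:
  Volume rate = throughput / density = 33264 / 2500 = 13.3056 m^3/h
  thickness = volume rate / (speed * 60 * width), i.e.
  thickness = throughput / (60 * speed * width * density) * 1000
  thickness = 33264 / (60 * 11.0 * 2.8 * 2500) * 1000 = 7.2 mm

7.2 mm


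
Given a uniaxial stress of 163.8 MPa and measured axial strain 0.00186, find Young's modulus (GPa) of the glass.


Young's modulus: E = stress / strain
  E = 163.8 MPa / 0.00186 = 88064.52 MPa
Convert to GPa: 88064.52 / 1000 = 88.06 GPa

88.06 GPa


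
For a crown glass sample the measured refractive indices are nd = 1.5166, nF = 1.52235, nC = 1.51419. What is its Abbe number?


Abbe number formula: Vd = (nd - 1) / (nF - nC)
  nd - 1 = 1.5166 - 1 = 0.5166
  nF - nC = 1.52235 - 1.51419 = 0.00816
  Vd = 0.5166 / 0.00816 = 63.31

63.31


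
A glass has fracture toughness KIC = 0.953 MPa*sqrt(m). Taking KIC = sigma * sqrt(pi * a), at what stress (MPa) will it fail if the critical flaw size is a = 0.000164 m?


Rearrange KIC = sigma * sqrt(pi * a):
  sigma = KIC / sqrt(pi * a)
  sqrt(pi * 0.000164) = 0.022698
  sigma = 0.953 / 0.022698 = 41.99 MPa

41.99 MPa


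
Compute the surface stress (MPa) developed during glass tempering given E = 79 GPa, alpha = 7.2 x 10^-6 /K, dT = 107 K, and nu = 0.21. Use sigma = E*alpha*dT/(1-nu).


Tempering stress: sigma = E * alpha * dT / (1 - nu)
  E (MPa) = 79 * 1000 = 79000
  Numerator = 79000 * (7.2 x 10^-6) * 107 = 60.8616
  Denominator = 1 - 0.21 = 0.79
  sigma = 60.8616 / 0.79 = 77.0 MPa

77.0 MPa


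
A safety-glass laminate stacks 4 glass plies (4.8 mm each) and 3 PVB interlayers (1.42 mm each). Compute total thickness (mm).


Total thickness = glass contribution + PVB contribution
  Glass: 4 * 4.8 = 19.2 mm
  PVB: 3 * 1.42 = 4.26 mm
  Total = 19.2 + 4.26 = 23.46 mm

23.46 mm


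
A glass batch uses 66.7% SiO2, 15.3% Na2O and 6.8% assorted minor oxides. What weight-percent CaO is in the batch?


Pieces sum to 100%:
  CaO = 100 - (SiO2 + Na2O + others)
  CaO = 100 - (66.7 + 15.3 + 6.8) = 11.2%

11.2%


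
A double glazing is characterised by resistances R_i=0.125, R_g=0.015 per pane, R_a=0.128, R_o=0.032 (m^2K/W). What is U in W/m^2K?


Total thermal resistance (series):
  R_total = R_in + R_glass + R_air + R_glass + R_out
  R_total = 0.125 + 0.015 + 0.128 + 0.015 + 0.032 = 0.315 m^2K/W
U-value = 1 / R_total = 1 / 0.315 = 3.175 W/m^2K

3.175 W/m^2K


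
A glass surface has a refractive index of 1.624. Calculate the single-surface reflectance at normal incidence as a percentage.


Fresnel reflectance at normal incidence:
  R = ((n - 1)/(n + 1))^2
  (n - 1)/(n + 1) = (1.624 - 1)/(1.624 + 1) = 0.237805
  R = 0.237805^2 = 0.0565512
  R(%) = 0.0565512 * 100 = 5.655%

5.655%


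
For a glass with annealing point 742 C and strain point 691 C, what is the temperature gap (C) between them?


Gap = T_anneal - T_strain:
  gap = 742 - 691 = 51 C

51 C


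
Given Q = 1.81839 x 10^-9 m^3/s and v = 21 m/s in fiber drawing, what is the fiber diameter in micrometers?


Cross-sectional area from continuity:
  A = Q / v = 1.81839 x 10^-9 / 21 = 8.659 x 10^-11 m^2
Diameter from circular cross-section:
  d = sqrt(4A / pi) * 10^6 (m -> um)
  d = sqrt(4 * 8.659 x 10^-11 / pi) * 10^6 = 10.5 um

10.5 um


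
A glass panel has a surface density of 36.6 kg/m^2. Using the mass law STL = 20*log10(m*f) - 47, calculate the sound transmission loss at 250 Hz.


Mass law: STL = 20 * log10(m * f) - 47
  m * f = 36.6 * 250 = 9150
  log10(9150) = 3.96142
  STL = 20 * 3.96142 - 47 = 79.2284 - 47 = 32.2 dB

32.2 dB


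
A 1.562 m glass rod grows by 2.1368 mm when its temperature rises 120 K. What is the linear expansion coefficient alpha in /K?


Rearrange dL = alpha * L0 * dT for alpha:
  alpha = dL / (L0 * dT)
  alpha = (2.1368 / 1000) / (1.562 * 120) = 0.0000114 /K = 1.14 x 10^-5 /K

1.14 x 10^-5 /K


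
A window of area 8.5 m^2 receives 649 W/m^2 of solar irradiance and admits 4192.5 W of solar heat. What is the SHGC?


Rearrange Q = Area * SHGC * Irradiance:
  SHGC = Q / (Area * Irradiance)
  SHGC = 4192.5 / (8.5 * 649) = 0.76

0.76


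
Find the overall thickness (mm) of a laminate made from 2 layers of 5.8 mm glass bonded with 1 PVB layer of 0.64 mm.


Total thickness = glass contribution + PVB contribution
  Glass: 2 * 5.8 = 11.6 mm
  PVB: 1 * 0.64 = 0.64 mm
  Total = 11.6 + 0.64 = 12.24 mm

12.24 mm


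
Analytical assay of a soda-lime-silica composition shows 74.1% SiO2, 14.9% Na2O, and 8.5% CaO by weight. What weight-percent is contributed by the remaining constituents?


Sum the three major oxides:
  SiO2 + Na2O + CaO = 74.1 + 14.9 + 8.5 = 97.5%
Subtract from 100%:
  Others = 100 - 97.5 = 2.5%

2.5%


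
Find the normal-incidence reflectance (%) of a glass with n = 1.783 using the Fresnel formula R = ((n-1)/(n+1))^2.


Fresnel reflectance at normal incidence:
  R = ((n - 1)/(n + 1))^2
  (n - 1)/(n + 1) = (1.783 - 1)/(1.783 + 1) = 0.281351
  R = 0.281351^2 = 0.0791584
  R(%) = 0.0791584 * 100 = 7.916%

7.916%


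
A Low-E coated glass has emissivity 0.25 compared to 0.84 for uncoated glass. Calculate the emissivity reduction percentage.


Percentage reduction = (1 - coated/uncoated) * 100
  Ratio = 0.25 / 0.84 = 0.2976
  Reduction = (1 - 0.2976) * 100 = 70.2%

70.2%


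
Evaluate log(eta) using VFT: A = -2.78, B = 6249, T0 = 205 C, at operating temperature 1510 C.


VFT equation: log(eta) = A + B / (T - T0)
  T - T0 = 1510 - 205 = 1305
  B / (T - T0) = 6249 / 1305 = 4.789
  log(eta) = -2.78 + 4.789 = 2.009

2.009


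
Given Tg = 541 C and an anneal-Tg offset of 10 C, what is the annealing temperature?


The annealing temperature is Tg plus the offset:
  T_anneal = 541 + 10 = 551 C

551 C


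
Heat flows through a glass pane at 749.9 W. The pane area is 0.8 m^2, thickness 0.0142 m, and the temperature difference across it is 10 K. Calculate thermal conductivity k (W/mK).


Fourier's law rearranged: k = Q * t / (A * dT)
  Numerator = 749.9 * 0.0142 = 10.64858
  Denominator = 0.8 * 10 = 8.0
  k = 10.64858 / 8.0 = 1.331 W/mK

1.331 W/mK


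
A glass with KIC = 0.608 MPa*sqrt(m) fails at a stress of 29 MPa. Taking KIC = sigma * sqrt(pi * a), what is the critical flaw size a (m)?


Rearrange KIC = sigma * sqrt(pi * a):
  sqrt(pi * a) = KIC / sigma
  sqrt(pi * a) = 0.608 / 29 = 0.020966
  a = (KIC / sigma)^2 / pi
  a = 0.020966^2 / pi = 0.0001399 m

0.0001399 m


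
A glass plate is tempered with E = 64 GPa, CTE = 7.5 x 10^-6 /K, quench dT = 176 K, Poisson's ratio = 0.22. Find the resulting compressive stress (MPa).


Tempering stress: sigma = E * alpha * dT / (1 - nu)
  E (MPa) = 64 * 1000 = 64000
  Numerator = 64000 * (7.5 x 10^-6) * 176 = 84.48
  Denominator = 1 - 0.22 = 0.78
  sigma = 84.48 / 0.78 = 108.3 MPa

108.3 MPa


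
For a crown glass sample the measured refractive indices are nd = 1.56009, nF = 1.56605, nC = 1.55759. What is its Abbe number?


Abbe number formula: Vd = (nd - 1) / (nF - nC)
  nd - 1 = 1.56009 - 1 = 0.56009
  nF - nC = 1.56605 - 1.55759 = 0.00846
  Vd = 0.56009 / 0.00846 = 66.2

66.2


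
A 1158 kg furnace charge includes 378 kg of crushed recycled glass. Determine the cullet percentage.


Cullet ratio = (cullet mass / total batch mass) * 100
  Ratio = 378 / 1158 * 100 = 32.64%

32.64%


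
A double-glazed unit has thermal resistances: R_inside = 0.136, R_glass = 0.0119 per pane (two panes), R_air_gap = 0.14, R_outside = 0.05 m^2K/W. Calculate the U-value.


Total thermal resistance (series):
  R_total = R_in + R_glass + R_air + R_glass + R_out
  R_total = 0.136 + 0.0119 + 0.14 + 0.0119 + 0.05 = 0.3498 m^2K/W
U-value = 1 / R_total = 1 / 0.3498 = 2.859 W/m^2K

2.859 W/m^2K


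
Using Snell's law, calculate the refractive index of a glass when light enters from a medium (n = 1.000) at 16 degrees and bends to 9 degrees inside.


Apply Snell's law: n1 * sin(theta1) = n2 * sin(theta2)
  n2 = n1 * sin(theta1) / sin(theta2)
  sin(16) = 0.275637
  sin(9) = 0.156434
  n2 = 1.000 * 0.275637 / 0.156434 = 1.762

1.762


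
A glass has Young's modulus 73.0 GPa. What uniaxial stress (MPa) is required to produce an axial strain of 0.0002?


Rearrange E = sigma / epsilon:
  sigma = E * epsilon
  E (MPa) = 73.0 * 1000 = 73000
  sigma = 73000 * 0.0002 = 14.6 MPa

14.6 MPa
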